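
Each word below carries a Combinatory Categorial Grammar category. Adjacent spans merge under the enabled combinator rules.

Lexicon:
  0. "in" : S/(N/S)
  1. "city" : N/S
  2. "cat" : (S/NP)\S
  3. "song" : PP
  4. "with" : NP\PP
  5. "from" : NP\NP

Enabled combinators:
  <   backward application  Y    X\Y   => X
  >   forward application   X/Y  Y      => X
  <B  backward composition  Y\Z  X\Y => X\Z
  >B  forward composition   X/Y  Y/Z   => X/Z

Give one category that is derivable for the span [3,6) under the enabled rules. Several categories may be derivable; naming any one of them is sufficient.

[0,6] S   >
  [0,3] S/NP   <
    [0,2] S   >
      [0,1] "in" : S/(N/S)
      [1,2] "city" : N/S
    [2,3] "cat" : (S/NP)\S
  [3,6] NP   <
    [3,4] "song" : PP
    [4,6] NP\PP   <B
      [4,5] "with" : NP\PP
      [5,6] "from" : NP\NP

NP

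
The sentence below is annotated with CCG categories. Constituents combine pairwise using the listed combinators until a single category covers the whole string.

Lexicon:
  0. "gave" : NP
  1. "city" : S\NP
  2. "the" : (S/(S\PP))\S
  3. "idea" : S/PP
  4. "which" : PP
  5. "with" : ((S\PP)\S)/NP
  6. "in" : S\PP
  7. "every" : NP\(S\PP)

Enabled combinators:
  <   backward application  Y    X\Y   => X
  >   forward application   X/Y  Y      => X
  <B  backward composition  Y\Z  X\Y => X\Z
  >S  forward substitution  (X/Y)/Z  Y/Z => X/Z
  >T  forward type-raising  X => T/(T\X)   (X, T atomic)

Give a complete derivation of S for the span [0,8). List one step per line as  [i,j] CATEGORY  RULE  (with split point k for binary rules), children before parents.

[0,1] NP  lex  "gave"
[0,1] S/(S\NP)  >T
[1,2] S\NP  lex  "city"
[0,2] S  >  k=1
[2,3] (S/(S\PP))\S  lex  "the"
[0,3] S/(S\PP)  <  k=2
[3,4] S/PP  lex  "idea"
[4,5] PP  lex  "which"
[3,5] S  >  k=4
[5,6] ((S\PP)\S)/NP  lex  "with"
[6,7] S\PP  lex  "in"
[7,8] NP\(S\PP)  lex  "every"
[6,8] NP  <  k=7
[5,8] (S\PP)\S  >  k=6
[3,8] S\PP  <  k=5
[0,8] S  >  k=3

[0,8] S   >
  [0,3] S/(S\PP)   <
    [0,2] S   >
      [0,1] S/(S\NP)   >T
        [0,1] "gave" : NP
      [1,2] "city" : S\NP
    [2,3] "the" : (S/(S\PP))\S
  [3,8] S\PP   <
    [3,5] S   >
      [3,4] "idea" : S/PP
      [4,5] "which" : PP
    [5,8] (S\PP)\S   >
      [5,6] "with" : ((S\PP)\S)/NP
      [6,8] NP   <
        [6,7] "in" : S\PP
        [7,8] "every" : NP\(S\PP)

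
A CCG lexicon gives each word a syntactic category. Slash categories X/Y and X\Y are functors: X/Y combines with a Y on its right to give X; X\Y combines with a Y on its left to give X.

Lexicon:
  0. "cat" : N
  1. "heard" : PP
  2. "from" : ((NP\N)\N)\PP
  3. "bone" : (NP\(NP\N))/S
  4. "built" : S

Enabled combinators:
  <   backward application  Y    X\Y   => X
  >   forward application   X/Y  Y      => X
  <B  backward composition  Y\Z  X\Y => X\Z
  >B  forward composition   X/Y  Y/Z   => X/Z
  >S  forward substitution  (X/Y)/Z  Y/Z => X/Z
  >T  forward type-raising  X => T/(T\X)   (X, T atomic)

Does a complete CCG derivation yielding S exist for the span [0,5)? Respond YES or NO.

N PP ((NP\N)\N)\PP (NP\(NP\N))/S S
CKY chart[0,5] = {N/(N\NP), NP, NP/(NP\NP), PP/(PP\NP), S/(S\NP)}; S ∉ chart

NO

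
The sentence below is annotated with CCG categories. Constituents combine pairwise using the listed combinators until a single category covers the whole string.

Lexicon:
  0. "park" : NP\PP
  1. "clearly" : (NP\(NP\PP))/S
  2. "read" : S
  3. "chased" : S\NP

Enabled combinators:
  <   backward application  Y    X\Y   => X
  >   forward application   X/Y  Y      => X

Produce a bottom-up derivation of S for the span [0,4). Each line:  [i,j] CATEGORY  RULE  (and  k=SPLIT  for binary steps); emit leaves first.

[0,4] S   <
  [0,3] NP   <
    [0,1] "park" : NP\PP
    [1,3] NP\(NP\PP)   >
      [1,2] "clearly" : (NP\(NP\PP))/S
      [2,3] "read" : S
  [3,4] "chased" : S\NP

[0,1] NP\PP  lex  "park"
[1,2] (NP\(NP\PP))/S  lex  "clearly"
[2,3] S  lex  "read"
[1,3] NP\(NP\PP)  >  k=2
[0,3] NP  <  k=1
[3,4] S\NP  lex  "chased"
[0,4] S  <  k=3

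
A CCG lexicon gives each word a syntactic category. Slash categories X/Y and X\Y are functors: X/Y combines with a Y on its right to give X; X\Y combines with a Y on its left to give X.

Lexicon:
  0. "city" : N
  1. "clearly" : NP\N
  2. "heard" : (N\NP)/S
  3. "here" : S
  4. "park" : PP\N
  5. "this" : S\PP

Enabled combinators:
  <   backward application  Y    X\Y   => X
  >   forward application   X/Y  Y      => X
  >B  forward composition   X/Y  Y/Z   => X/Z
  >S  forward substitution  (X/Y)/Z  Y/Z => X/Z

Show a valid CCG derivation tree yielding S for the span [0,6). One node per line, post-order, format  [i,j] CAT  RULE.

[0,1] N  lex  "city"
[1,2] NP\N  lex  "clearly"
[0,2] NP  <  k=1
[2,3] (N\NP)/S  lex  "heard"
[3,4] S  lex  "here"
[2,4] N\NP  >  k=3
[0,4] N  <  k=2
[4,5] PP\N  lex  "park"
[0,5] PP  <  k=4
[5,6] S\PP  lex  "this"
[0,6] S  <  k=5

[0,6] S   <
  [0,5] PP   <
    [0,4] N   <
      [0,2] NP   <
        [0,1] "city" : N
        [1,2] "clearly" : NP\N
      [2,4] N\NP   >
        [2,3] "heard" : (N\NP)/S
        [3,4] "here" : S
    [4,5] "park" : PP\N
  [5,6] "this" : S\PP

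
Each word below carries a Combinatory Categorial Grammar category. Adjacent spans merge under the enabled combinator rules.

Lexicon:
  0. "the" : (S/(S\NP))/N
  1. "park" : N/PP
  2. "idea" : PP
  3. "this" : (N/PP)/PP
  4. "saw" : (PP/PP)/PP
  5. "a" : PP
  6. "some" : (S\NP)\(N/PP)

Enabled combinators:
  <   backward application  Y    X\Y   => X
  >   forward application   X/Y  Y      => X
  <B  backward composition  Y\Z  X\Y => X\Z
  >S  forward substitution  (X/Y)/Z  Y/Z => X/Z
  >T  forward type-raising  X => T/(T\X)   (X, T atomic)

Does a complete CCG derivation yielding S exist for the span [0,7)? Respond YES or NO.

YES

[0,7] S   >
  [0,3] S/(S\NP)   >
    [0,1] "the" : (S/(S\NP))/N
    [1,3] N   >
      [1,2] "park" : N/PP
      [2,3] "idea" : PP
  [3,7] S\NP   <
    [3,6] N/PP   >S
      [3,4] "this" : (N/PP)/PP
      [4,6] PP/PP   >
        [4,5] "saw" : (PP/PP)/PP
        [5,6] "a" : PP
    [6,7] "some" : (S\NP)\(N/PP)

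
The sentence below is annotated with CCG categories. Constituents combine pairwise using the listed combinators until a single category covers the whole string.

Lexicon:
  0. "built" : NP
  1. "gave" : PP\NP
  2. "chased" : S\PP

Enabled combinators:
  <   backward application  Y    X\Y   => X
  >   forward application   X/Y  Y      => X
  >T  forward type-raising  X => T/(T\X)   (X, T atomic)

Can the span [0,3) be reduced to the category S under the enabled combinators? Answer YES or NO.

[0,3] S   <
  [0,2] PP   >
    [0,1] PP/(PP\NP)   >T
      [0,1] "built" : NP
    [1,2] "gave" : PP\NP
  [2,3] "chased" : S\PP

YES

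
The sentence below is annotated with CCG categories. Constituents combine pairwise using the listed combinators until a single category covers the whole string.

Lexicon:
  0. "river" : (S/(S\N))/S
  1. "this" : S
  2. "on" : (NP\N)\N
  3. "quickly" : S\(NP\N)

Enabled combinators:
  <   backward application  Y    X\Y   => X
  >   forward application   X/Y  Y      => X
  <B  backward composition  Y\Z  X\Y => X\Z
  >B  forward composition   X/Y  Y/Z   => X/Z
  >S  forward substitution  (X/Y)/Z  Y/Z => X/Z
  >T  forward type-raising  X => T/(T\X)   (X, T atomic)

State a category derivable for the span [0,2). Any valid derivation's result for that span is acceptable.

[0,4] S   >
  [0,2] S/(S\N)   >
    [0,1] "river" : (S/(S\N))/S
    [1,2] "this" : S
  [2,4] S\N   <B
    [2,3] "on" : (NP\N)\N
    [3,4] "quickly" : S\(NP\N)

S/(S\N)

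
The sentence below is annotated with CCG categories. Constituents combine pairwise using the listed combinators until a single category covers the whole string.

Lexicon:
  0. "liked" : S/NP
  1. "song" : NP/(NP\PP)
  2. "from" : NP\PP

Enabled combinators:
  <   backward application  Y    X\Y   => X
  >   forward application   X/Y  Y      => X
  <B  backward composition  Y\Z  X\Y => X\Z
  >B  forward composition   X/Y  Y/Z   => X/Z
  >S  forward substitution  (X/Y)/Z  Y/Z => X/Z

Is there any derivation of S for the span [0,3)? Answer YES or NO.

YES

[0,3] S   >
  [0,1] "liked" : S/NP
  [1,3] NP   >
    [1,2] "song" : NP/(NP\PP)
    [2,3] "from" : NP\PP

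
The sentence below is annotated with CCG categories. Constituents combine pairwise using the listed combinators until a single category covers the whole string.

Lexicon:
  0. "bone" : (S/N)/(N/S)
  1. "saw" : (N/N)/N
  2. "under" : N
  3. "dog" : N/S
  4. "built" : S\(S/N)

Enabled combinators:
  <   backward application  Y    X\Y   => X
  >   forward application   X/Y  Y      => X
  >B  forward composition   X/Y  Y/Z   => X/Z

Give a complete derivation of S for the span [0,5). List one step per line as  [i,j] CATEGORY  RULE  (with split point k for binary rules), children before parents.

[0,1] (S/N)/(N/S)  lex  "bone"
[1,2] (N/N)/N  lex  "saw"
[2,3] N  lex  "under"
[1,3] N/N  >  k=2
[3,4] N/S  lex  "dog"
[1,4] N/S  >B  k=3
[0,4] S/N  >  k=1
[4,5] S\(S/N)  lex  "built"
[0,5] S  <  k=4

[0,5] S   <
  [0,4] S/N   >
    [0,1] "bone" : (S/N)/(N/S)
    [1,4] N/S   >B
      [1,3] N/N   >
        [1,2] "saw" : (N/N)/N
        [2,3] "under" : N
      [3,4] "dog" : N/S
  [4,5] "built" : S\(S/N)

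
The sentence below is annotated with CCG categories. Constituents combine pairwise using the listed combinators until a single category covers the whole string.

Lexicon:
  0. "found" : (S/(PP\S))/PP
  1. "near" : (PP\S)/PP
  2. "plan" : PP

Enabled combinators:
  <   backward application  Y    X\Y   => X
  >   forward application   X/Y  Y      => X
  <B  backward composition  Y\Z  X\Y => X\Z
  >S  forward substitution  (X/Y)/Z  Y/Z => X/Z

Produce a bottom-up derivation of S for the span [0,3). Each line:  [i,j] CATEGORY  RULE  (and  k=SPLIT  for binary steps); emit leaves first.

[0,3] S   >
  [0,2] S/PP   >S
    [0,1] "found" : (S/(PP\S))/PP
    [1,2] "near" : (PP\S)/PP
  [2,3] "plan" : PP

[0,1] (S/(PP\S))/PP  lex  "found"
[1,2] (PP\S)/PP  lex  "near"
[0,2] S/PP  >S  k=1
[2,3] PP  lex  "plan"
[0,3] S  >  k=2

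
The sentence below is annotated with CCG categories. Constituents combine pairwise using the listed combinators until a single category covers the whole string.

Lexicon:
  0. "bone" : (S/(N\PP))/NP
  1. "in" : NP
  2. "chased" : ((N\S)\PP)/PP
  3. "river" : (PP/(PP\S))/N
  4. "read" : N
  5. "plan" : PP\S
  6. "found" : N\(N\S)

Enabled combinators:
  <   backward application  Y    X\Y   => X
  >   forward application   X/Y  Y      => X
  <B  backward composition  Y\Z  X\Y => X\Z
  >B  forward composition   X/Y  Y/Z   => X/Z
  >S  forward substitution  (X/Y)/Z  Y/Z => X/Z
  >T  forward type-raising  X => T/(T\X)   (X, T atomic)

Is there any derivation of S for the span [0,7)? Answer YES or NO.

[0,7] S   >
  [0,2] S/(N\PP)   >
    [0,1] "bone" : (S/(N\PP))/NP
    [1,2] "in" : NP
  [2,7] N\PP   <B
    [2,6] (N\S)\PP   >
      [2,3] "chased" : ((N\S)\PP)/PP
      [3,6] PP   >
        [3,5] PP/(PP\S)   >
          [3,4] "river" : (PP/(PP\S))/N
          [4,5] "read" : N
        [5,6] "plan" : PP\S
    [6,7] "found" : N\(N\S)

YES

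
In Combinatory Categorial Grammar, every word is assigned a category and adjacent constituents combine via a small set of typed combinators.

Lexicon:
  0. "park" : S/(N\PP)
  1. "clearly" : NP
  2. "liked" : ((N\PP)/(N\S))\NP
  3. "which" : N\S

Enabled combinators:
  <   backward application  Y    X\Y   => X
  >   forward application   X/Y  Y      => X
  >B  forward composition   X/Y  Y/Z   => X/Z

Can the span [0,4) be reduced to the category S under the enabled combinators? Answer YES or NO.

[0,4] S   >
  [0,1] "park" : S/(N\PP)
  [1,4] N\PP   >
    [1,3] (N\PP)/(N\S)   <
      [1,2] "clearly" : NP
      [2,3] "liked" : ((N\PP)/(N\S))\NP
    [3,4] "which" : N\S

YES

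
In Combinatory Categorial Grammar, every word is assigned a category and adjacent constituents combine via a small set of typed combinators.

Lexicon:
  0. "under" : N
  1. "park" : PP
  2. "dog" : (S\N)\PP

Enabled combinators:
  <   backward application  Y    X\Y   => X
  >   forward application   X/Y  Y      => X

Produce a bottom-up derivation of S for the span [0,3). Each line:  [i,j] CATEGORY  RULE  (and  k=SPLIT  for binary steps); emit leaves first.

[0,1] N  lex  "under"
[1,2] PP  lex  "park"
[2,3] (S\N)\PP  lex  "dog"
[1,3] S\N  <  k=2
[0,3] S  <  k=1

[0,3] S   <
  [0,1] "under" : N
  [1,3] S\N   <
    [1,2] "park" : PP
    [2,3] "dog" : (S\N)\PP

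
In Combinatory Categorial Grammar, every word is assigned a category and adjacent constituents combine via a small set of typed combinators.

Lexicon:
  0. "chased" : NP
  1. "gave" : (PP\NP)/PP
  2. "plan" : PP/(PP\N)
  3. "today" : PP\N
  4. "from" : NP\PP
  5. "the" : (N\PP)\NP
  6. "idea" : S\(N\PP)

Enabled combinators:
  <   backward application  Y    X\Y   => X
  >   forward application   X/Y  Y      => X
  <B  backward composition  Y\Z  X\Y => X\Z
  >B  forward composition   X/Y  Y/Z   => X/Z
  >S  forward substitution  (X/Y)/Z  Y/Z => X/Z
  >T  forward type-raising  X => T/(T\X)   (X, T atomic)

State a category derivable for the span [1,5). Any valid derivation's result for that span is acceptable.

NP\NP

[0,7] S   <
  [0,1] "chased" : NP
  [1,7] S\NP   <B
    [1,5] NP\NP   <B
      [1,4] PP\NP   >
        [1,2] "gave" : (PP\NP)/PP
        [2,4] PP   >
          [2,3] "plan" : PP/(PP\N)
          [3,4] "today" : PP\N
      [4,5] "from" : NP\PP
    [5,7] S\NP   <B
      [5,6] "the" : (N\PP)\NP
      [6,7] "idea" : S\(N\PP)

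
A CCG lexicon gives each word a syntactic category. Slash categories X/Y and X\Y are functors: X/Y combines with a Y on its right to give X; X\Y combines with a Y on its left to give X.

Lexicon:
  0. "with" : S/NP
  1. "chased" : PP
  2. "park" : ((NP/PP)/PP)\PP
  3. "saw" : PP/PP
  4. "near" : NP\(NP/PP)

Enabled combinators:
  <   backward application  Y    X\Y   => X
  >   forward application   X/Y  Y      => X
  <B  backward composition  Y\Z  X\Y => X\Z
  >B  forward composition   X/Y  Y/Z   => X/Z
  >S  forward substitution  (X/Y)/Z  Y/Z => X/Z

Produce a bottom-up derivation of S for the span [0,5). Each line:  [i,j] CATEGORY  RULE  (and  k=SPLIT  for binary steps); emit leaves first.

[0,1] S/NP  lex  "with"
[1,2] PP  lex  "chased"
[2,3] ((NP/PP)/PP)\PP  lex  "park"
[1,3] (NP/PP)/PP  <  k=2
[3,4] PP/PP  lex  "saw"
[1,4] NP/PP  >S  k=3
[4,5] NP\(NP/PP)  lex  "near"
[1,5] NP  <  k=4
[0,5] S  >  k=1

[0,5] S   >
  [0,1] "with" : S/NP
  [1,5] NP   <
    [1,4] NP/PP   >S
      [1,3] (NP/PP)/PP   <
        [1,2] "chased" : PP
        [2,3] "park" : ((NP/PP)/PP)\PP
      [3,4] "saw" : PP/PP
    [4,5] "near" : NP\(NP/PP)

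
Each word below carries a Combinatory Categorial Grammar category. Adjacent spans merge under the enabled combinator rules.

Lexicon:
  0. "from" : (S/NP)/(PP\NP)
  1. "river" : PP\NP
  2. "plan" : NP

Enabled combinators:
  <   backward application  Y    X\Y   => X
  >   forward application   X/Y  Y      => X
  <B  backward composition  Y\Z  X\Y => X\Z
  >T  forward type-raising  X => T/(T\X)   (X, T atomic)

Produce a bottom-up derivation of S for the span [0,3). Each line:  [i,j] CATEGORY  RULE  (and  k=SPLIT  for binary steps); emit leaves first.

[0,1] (S/NP)/(PP\NP)  lex  "from"
[1,2] PP\NP  lex  "river"
[0,2] S/NP  >  k=1
[2,3] NP  lex  "plan"
[0,3] S  >  k=2

[0,3] S   >
  [0,2] S/NP   >
    [0,1] "from" : (S/NP)/(PP\NP)
    [1,2] "river" : PP\NP
  [2,3] "plan" : NP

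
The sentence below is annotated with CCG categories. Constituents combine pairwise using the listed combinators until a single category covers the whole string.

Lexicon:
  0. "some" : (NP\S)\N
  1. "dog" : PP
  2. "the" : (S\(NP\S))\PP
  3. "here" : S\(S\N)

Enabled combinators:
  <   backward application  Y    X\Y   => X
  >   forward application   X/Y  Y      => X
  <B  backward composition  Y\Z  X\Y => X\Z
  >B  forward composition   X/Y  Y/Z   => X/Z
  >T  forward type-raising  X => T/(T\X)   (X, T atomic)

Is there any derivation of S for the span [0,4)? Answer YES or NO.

YES

[0,4] S   <
  [0,3] S\N   <B
    [0,1] "some" : (NP\S)\N
    [1,3] S\(NP\S)   <
      [1,2] "dog" : PP
      [2,3] "the" : (S\(NP\S))\PP
  [3,4] "here" : S\(S\N)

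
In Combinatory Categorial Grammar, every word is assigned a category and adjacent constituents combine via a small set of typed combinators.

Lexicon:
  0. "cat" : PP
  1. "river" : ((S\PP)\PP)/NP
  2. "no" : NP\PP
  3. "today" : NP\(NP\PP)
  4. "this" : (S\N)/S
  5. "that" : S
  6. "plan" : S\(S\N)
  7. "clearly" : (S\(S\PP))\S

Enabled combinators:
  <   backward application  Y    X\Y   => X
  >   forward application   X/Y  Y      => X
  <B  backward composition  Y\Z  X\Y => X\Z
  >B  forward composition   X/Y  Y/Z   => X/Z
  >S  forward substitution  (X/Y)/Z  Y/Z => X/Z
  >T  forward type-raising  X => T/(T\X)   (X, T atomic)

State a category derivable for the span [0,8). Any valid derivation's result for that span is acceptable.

S

[0,8] S   <
  [0,4] S\PP   <
    [0,1] "cat" : PP
    [1,4] (S\PP)\PP   >
      [1,2] "river" : ((S\PP)\PP)/NP
      [2,4] NP   <
        [2,3] "no" : NP\PP
        [3,4] "today" : NP\(NP\PP)
  [4,8] S\(S\PP)   <
    [4,7] S   <
      [4,6] S\N   >
        [4,5] "this" : (S\N)/S
        [5,6] "that" : S
      [6,7] "plan" : S\(S\N)
    [7,8] "clearly" : (S\(S\PP))\S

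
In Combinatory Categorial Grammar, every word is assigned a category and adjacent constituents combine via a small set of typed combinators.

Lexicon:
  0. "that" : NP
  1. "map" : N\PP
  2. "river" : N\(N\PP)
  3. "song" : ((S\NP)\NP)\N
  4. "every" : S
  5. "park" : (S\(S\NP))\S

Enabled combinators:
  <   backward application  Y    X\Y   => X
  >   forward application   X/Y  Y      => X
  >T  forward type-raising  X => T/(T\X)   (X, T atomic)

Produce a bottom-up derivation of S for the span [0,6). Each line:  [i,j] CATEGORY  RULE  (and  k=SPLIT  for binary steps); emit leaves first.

[0,6] S   <
  [0,4] S\NP   <
    [0,1] "that" : NP
    [1,4] (S\NP)\NP   <
      [1,3] N   <
        [1,2] "map" : N\PP
        [2,3] "river" : N\(N\PP)
      [3,4] "song" : ((S\NP)\NP)\N
  [4,6] S\(S\NP)   <
    [4,5] "every" : S
    [5,6] "park" : (S\(S\NP))\S

[0,1] NP  lex  "that"
[1,2] N\PP  lex  "map"
[2,3] N\(N\PP)  lex  "river"
[1,3] N  <  k=2
[3,4] ((S\NP)\NP)\N  lex  "song"
[1,4] (S\NP)\NP  <  k=3
[0,4] S\NP  <  k=1
[4,5] S  lex  "every"
[5,6] (S\(S\NP))\S  lex  "park"
[4,6] S\(S\NP)  <  k=5
[0,6] S  <  k=4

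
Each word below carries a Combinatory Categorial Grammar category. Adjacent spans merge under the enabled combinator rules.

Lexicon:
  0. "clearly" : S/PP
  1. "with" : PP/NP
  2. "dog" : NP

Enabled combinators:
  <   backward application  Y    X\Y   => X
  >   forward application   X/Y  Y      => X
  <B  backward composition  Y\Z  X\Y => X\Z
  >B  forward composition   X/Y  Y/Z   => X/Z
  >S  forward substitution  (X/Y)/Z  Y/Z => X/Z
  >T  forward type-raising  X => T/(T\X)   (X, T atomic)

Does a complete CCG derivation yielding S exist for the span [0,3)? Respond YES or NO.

YES

[0,3] S   >
  [0,1] "clearly" : S/PP
  [1,3] PP   >
    [1,2] "with" : PP/NP
    [2,3] "dog" : NP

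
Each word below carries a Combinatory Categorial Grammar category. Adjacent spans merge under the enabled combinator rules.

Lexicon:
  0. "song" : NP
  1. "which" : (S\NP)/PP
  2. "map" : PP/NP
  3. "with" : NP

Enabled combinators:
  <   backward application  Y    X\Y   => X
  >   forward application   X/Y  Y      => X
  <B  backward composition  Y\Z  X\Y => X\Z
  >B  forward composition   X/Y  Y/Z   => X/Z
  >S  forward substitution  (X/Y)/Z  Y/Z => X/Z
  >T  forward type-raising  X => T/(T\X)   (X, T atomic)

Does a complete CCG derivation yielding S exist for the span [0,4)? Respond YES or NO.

[0,4] S   <
  [0,1] "song" : NP
  [1,4] S\NP   >
    [1,2] "which" : (S\NP)/PP
    [2,4] PP   >
      [2,3] "map" : PP/NP
      [3,4] "with" : NP

YES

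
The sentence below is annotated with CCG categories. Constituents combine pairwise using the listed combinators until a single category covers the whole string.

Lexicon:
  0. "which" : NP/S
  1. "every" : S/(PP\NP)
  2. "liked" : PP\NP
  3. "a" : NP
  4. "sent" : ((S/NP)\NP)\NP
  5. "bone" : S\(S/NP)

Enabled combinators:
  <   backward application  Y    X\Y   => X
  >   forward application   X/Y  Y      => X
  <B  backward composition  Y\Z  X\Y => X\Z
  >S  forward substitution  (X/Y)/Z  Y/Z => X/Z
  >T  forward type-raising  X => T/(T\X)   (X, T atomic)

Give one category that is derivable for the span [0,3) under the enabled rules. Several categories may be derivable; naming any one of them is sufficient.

NP

[0,6] S   <
  [0,5] S/NP   <
    [0,3] NP   >
      [0,1] "which" : NP/S
      [1,3] S   >
        [1,2] "every" : S/(PP\NP)
        [2,3] "liked" : PP\NP
    [3,5] (S/NP)\NP   <
      [3,4] "a" : NP
      [4,5] "sent" : ((S/NP)\NP)\NP
  [5,6] "bone" : S\(S/NP)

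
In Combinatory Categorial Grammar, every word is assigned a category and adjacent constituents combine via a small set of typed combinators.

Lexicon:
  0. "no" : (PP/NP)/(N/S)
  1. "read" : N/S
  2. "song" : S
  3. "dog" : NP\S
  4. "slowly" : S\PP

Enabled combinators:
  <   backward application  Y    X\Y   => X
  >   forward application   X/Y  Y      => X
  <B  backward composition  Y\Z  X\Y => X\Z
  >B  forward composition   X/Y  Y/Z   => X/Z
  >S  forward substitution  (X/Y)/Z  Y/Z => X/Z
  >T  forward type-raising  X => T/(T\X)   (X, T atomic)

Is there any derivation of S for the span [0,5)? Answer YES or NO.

YES

[0,5] S   <
  [0,4] PP   >
    [0,2] PP/NP   >
      [0,1] "no" : (PP/NP)/(N/S)
      [1,2] "read" : N/S
    [2,4] NP   >
      [2,3] NP/(NP\S)   >T
        [2,3] "song" : S
      [3,4] "dog" : NP\S
  [4,5] "slowly" : S\PP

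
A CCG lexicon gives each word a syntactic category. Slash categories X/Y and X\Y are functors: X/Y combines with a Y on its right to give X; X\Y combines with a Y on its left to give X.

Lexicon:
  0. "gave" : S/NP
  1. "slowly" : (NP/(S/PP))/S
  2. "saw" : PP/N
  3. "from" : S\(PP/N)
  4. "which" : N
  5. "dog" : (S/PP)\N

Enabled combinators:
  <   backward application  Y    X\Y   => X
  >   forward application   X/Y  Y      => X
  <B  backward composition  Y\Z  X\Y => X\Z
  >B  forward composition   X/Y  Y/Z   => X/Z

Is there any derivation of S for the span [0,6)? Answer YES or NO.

YES

[0,6] S   >
  [0,1] "gave" : S/NP
  [1,6] NP   >
    [1,4] NP/(S/PP)   >
      [1,2] "slowly" : (NP/(S/PP))/S
      [2,4] S   <
        [2,3] "saw" : PP/N
        [3,4] "from" : S\(PP/N)
    [4,6] S/PP   <
      [4,5] "which" : N
      [5,6] "dog" : (S/PP)\N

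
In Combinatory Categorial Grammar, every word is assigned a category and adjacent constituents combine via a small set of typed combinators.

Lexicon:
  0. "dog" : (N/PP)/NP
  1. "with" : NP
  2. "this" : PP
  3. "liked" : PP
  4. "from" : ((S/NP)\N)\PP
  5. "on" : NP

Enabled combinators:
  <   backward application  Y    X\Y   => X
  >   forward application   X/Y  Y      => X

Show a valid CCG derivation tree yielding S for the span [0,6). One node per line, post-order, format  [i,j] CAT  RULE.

[0,6] S   >
  [0,5] S/NP   <
    [0,3] N   >
      [0,2] N/PP   >
        [0,1] "dog" : (N/PP)/NP
        [1,2] "with" : NP
      [2,3] "this" : PP
    [3,5] (S/NP)\N   <
      [3,4] "liked" : PP
      [4,5] "from" : ((S/NP)\N)\PP
  [5,6] "on" : NP

[0,1] (N/PP)/NP  lex  "dog"
[1,2] NP  lex  "with"
[0,2] N/PP  >  k=1
[2,3] PP  lex  "this"
[0,3] N  >  k=2
[3,4] PP  lex  "liked"
[4,5] ((S/NP)\N)\PP  lex  "from"
[3,5] (S/NP)\N  <  k=4
[0,5] S/NP  <  k=3
[5,6] NP  lex  "on"
[0,6] S  >  k=5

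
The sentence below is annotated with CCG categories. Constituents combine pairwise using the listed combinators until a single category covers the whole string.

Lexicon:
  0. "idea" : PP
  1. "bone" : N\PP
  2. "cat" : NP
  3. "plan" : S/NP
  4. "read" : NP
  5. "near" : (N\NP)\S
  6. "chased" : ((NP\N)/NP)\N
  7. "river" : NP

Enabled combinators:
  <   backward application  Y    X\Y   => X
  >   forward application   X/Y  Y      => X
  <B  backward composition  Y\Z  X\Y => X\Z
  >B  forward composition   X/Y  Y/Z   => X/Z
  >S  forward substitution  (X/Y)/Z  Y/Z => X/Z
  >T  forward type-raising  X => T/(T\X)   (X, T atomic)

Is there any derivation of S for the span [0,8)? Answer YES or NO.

PP N\PP NP S/NP NP (N\NP)\S ((NP\N)/NP)\N NP
CKY chart[0,8] = {N/(N\NP), NP, NP/(NP\NP), PP/(PP\NP), S/(S\NP)}; S ∉ chart

NO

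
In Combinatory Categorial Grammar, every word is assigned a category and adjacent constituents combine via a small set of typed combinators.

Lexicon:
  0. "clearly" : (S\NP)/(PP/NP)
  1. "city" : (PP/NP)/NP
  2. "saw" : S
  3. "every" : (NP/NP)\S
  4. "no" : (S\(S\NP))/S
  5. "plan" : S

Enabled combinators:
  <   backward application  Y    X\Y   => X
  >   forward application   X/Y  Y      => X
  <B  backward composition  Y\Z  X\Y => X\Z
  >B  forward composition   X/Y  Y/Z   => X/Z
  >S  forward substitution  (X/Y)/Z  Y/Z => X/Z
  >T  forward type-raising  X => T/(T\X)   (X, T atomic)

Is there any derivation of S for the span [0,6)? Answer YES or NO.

[0,6] S   <
  [0,4] S\NP   >
    [0,1] "clearly" : (S\NP)/(PP/NP)
    [1,4] PP/NP   >S
      [1,2] "city" : (PP/NP)/NP
      [2,4] NP/NP   <
        [2,3] "saw" : S
        [3,4] "every" : (NP/NP)\S
  [4,6] S\(S\NP)   >
    [4,5] "no" : (S\(S\NP))/S
    [5,6] "plan" : S

YES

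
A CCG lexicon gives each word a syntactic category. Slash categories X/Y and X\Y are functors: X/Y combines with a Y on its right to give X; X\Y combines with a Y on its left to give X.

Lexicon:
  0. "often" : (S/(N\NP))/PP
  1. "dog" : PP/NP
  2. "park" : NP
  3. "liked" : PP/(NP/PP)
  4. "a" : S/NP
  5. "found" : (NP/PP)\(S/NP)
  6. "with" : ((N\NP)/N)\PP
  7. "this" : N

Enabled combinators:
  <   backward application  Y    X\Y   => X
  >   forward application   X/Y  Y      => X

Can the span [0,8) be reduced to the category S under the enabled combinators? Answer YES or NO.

YES

[0,8] S   >
  [0,3] S/(N\NP)   >
    [0,1] "often" : (S/(N\NP))/PP
    [1,3] PP   >
      [1,2] "dog" : PP/NP
      [2,3] "park" : NP
  [3,8] N\NP   >
    [3,7] (N\NP)/N   <
      [3,6] PP   >
        [3,4] "liked" : PP/(NP/PP)
        [4,6] NP/PP   <
          [4,5] "a" : S/NP
          [5,6] "found" : (NP/PP)\(S/NP)
      [6,7] "with" : ((N\NP)/N)\PP
    [7,8] "this" : N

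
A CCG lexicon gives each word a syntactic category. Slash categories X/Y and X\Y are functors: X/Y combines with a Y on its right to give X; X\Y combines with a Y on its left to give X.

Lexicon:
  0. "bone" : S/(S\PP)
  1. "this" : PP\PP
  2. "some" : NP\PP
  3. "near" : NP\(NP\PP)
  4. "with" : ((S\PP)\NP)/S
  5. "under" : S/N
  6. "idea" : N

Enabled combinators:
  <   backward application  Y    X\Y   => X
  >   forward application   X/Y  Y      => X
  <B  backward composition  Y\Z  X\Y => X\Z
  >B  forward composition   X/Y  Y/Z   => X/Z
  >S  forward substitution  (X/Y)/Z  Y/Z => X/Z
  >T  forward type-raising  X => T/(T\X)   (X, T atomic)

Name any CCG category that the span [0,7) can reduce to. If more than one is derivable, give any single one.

S

[0,7] S   >
  [0,1] "bone" : S/(S\PP)
  [1,7] S\PP   <
    [1,4] NP   <
      [1,3] NP\PP   <B
        [1,2] "this" : PP\PP
        [2,3] "some" : NP\PP
      [3,4] "near" : NP\(NP\PP)
    [4,7] (S\PP)\NP   >
      [4,5] "with" : ((S\PP)\NP)/S
      [5,7] S   >
        [5,6] "under" : S/N
        [6,7] "idea" : N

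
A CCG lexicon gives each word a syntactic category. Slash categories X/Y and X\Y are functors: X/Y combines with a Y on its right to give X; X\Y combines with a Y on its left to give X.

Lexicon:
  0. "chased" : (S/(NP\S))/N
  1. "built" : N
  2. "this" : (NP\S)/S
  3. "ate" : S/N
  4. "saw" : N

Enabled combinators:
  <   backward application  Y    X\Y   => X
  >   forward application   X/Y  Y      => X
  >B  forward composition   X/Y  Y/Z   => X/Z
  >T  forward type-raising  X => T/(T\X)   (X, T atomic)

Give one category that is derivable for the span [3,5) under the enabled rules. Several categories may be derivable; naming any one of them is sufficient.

S

[0,5] S   >
  [0,2] S/(NP\S)   >
    [0,1] "chased" : (S/(NP\S))/N
    [1,2] "built" : N
  [2,5] NP\S   >
    [2,3] "this" : (NP\S)/S
    [3,5] S   >
      [3,4] "ate" : S/N
      [4,5] "saw" : N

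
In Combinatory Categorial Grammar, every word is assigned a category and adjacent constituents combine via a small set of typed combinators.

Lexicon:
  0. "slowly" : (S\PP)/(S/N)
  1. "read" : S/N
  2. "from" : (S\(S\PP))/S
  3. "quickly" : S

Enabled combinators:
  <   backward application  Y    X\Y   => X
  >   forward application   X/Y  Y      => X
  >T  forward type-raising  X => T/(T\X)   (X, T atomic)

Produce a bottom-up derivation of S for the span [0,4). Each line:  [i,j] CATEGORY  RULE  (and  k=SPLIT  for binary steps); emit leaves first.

[0,4] S   <
  [0,2] S\PP   >
    [0,1] "slowly" : (S\PP)/(S/N)
    [1,2] "read" : S/N
  [2,4] S\(S\PP)   >
    [2,3] "from" : (S\(S\PP))/S
    [3,4] "quickly" : S

[0,1] (S\PP)/(S/N)  lex  "slowly"
[1,2] S/N  lex  "read"
[0,2] S\PP  >  k=1
[2,3] (S\(S\PP))/S  lex  "from"
[3,4] S  lex  "quickly"
[2,4] S\(S\PP)  >  k=3
[0,4] S  <  k=2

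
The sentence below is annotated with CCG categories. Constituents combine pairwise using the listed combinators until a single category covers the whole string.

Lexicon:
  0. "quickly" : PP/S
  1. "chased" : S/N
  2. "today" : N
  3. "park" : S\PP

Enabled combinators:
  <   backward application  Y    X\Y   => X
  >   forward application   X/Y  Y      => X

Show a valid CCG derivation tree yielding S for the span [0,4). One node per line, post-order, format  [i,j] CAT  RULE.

[0,1] PP/S  lex  "quickly"
[1,2] S/N  lex  "chased"
[2,3] N  lex  "today"
[1,3] S  >  k=2
[0,3] PP  >  k=1
[3,4] S\PP  lex  "park"
[0,4] S  <  k=3

[0,4] S   <
  [0,3] PP   >
    [0,1] "quickly" : PP/S
    [1,3] S   >
      [1,2] "chased" : S/N
      [2,3] "today" : N
  [3,4] "park" : S\PP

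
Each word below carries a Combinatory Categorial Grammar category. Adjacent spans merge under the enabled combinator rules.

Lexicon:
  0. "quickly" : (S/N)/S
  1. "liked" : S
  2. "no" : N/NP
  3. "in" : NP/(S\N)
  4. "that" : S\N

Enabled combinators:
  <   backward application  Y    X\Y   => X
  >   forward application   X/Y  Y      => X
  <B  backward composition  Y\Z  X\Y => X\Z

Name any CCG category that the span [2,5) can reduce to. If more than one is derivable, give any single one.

N

[0,5] S   >
  [0,2] S/N   >
    [0,1] "quickly" : (S/N)/S
    [1,2] "liked" : S
  [2,5] N   >
    [2,3] "no" : N/NP
    [3,5] NP   >
      [3,4] "in" : NP/(S\N)
      [4,5] "that" : S\N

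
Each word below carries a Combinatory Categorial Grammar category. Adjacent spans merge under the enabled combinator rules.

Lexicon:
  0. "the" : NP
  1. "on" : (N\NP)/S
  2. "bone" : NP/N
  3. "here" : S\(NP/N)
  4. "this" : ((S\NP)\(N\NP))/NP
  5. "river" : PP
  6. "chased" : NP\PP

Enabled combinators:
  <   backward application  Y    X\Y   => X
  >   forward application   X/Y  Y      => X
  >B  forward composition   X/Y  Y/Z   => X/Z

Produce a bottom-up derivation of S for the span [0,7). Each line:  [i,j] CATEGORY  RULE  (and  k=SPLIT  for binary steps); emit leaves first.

[0,7] S   <
  [0,1] "the" : NP
  [1,7] S\NP   <
    [1,4] N\NP   >
      [1,2] "on" : (N\NP)/S
      [2,4] S   <
        [2,3] "bone" : NP/N
        [3,4] "here" : S\(NP/N)
    [4,7] (S\NP)\(N\NP)   >
      [4,5] "this" : ((S\NP)\(N\NP))/NP
      [5,7] NP   <
        [5,6] "river" : PP
        [6,7] "chased" : NP\PP

[0,1] NP  lex  "the"
[1,2] (N\NP)/S  lex  "on"
[2,3] NP/N  lex  "bone"
[3,4] S\(NP/N)  lex  "here"
[2,4] S  <  k=3
[1,4] N\NP  >  k=2
[4,5] ((S\NP)\(N\NP))/NP  lex  "this"
[5,6] PP  lex  "river"
[6,7] NP\PP  lex  "chased"
[5,7] NP  <  k=6
[4,7] (S\NP)\(N\NP)  >  k=5
[1,7] S\NP  <  k=4
[0,7] S  <  k=1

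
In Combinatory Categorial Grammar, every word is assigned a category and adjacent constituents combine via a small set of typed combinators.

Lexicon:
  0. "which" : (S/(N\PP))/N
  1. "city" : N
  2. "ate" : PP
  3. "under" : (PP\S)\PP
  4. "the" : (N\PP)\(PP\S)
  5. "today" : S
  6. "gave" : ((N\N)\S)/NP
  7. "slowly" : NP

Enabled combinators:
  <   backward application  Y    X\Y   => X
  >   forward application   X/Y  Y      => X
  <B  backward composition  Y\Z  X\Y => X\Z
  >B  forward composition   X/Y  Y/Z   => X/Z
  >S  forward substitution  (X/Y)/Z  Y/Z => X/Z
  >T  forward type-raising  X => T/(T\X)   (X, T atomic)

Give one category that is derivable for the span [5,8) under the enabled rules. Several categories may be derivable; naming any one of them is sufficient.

[0,8] S   >
  [0,2] S/(N\PP)   >
    [0,1] "which" : (S/(N\PP))/N
    [1,2] "city" : N
  [2,8] N\PP   <B
    [2,5] N\PP   <
      [2,4] PP\S   <
        [2,3] "ate" : PP
        [3,4] "under" : (PP\S)\PP
      [4,5] "the" : (N\PP)\(PP\S)
    [5,8] N\N   <
      [5,6] "today" : S
      [6,8] (N\N)\S   >
        [6,7] "gave" : ((N\N)\S)/NP
        [7,8] "slowly" : NP

N\N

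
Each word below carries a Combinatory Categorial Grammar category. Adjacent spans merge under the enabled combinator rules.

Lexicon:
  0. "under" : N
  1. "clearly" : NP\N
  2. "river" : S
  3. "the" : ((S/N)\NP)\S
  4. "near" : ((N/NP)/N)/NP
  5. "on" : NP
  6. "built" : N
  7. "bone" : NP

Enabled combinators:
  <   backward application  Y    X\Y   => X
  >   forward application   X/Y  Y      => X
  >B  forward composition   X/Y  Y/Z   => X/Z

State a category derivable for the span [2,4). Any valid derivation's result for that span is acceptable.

(S/N)\NP

[0,8] S   >
  [0,4] S/N   <
    [0,2] NP   <
      [0,1] "under" : N
      [1,2] "clearly" : NP\N
    [2,4] (S/N)\NP   <
      [2,3] "river" : S
      [3,4] "the" : ((S/N)\NP)\S
  [4,8] N   >
    [4,7] N/NP   >
      [4,6] (N/NP)/N   >
        [4,5] "near" : ((N/NP)/N)/NP
        [5,6] "on" : NP
      [6,7] "built" : N
    [7,8] "bone" : NP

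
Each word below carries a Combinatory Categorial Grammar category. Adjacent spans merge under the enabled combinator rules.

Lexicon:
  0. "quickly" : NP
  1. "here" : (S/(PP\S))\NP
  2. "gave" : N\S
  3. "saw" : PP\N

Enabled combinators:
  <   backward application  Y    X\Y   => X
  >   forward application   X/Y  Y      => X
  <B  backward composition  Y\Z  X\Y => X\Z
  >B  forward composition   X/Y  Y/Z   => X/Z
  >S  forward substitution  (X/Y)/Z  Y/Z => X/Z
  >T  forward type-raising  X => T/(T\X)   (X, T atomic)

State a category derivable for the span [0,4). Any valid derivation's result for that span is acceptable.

[0,4] S   >
  [0,2] S/(PP\S)   <
    [0,1] "quickly" : NP
    [1,2] "here" : (S/(PP\S))\NP
  [2,4] PP\S   <B
    [2,3] "gave" : N\S
    [3,4] "saw" : PP\N

S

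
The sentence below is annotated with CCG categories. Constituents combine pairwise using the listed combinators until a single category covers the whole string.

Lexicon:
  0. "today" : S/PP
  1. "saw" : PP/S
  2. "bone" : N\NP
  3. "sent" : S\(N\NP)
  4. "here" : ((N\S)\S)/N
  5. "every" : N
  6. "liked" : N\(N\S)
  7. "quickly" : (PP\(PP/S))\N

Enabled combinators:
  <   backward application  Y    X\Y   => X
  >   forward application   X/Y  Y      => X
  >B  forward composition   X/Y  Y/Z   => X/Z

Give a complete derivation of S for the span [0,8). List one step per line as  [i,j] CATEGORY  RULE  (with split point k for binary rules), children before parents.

[0,1] S/PP  lex  "today"
[1,2] PP/S  lex  "saw"
[2,3] N\NP  lex  "bone"
[3,4] S\(N\NP)  lex  "sent"
[2,4] S  <  k=3
[4,5] ((N\S)\S)/N  lex  "here"
[5,6] N  lex  "every"
[4,6] (N\S)\S  >  k=5
[2,6] N\S  <  k=4
[6,7] N\(N\S)  lex  "liked"
[2,7] N  <  k=6
[7,8] (PP\(PP/S))\N  lex  "quickly"
[2,8] PP\(PP/S)  <  k=7
[1,8] PP  <  k=2
[0,8] S  >  k=1

[0,8] S   >
  [0,1] "today" : S/PP
  [1,8] PP   <
    [1,2] "saw" : PP/S
    [2,8] PP\(PP/S)   <
      [2,7] N   <
        [2,6] N\S   <
          [2,4] S   <
            [2,3] "bone" : N\NP
            [3,4] "sent" : S\(N\NP)
          [4,6] (N\S)\S   >
            [4,5] "here" : ((N\S)\S)/N
            [5,6] "every" : N
        [6,7] "liked" : N\(N\S)
      [7,8] "quickly" : (PP\(PP/S))\N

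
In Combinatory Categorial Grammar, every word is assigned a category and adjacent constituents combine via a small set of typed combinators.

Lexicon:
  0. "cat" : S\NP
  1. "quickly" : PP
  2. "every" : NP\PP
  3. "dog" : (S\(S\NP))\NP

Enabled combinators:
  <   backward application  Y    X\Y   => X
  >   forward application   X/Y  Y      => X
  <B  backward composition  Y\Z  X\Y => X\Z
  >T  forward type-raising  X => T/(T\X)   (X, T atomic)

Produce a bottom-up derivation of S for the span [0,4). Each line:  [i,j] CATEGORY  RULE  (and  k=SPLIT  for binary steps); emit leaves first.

[0,4] S   <
  [0,1] "cat" : S\NP
  [1,4] S\(S\NP)   <
    [1,3] NP   <
      [1,2] "quickly" : PP
      [2,3] "every" : NP\PP
    [3,4] "dog" : (S\(S\NP))\NP

[0,1] S\NP  lex  "cat"
[1,2] PP  lex  "quickly"
[2,3] NP\PP  lex  "every"
[1,3] NP  <  k=2
[3,4] (S\(S\NP))\NP  lex  "dog"
[1,4] S\(S\NP)  <  k=3
[0,4] S  <  k=1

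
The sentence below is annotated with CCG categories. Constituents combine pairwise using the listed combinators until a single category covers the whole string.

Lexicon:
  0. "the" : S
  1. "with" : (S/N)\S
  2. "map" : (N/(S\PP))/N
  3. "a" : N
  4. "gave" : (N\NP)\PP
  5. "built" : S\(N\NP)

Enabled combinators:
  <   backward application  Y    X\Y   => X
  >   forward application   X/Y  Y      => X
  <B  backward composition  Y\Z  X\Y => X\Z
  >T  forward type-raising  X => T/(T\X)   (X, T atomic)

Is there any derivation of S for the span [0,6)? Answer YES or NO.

[0,6] S   >
  [0,2] S/N   <
    [0,1] "the" : S
    [1,2] "with" : (S/N)\S
  [2,6] N   >
    [2,4] N/(S\PP)   >
      [2,3] "map" : (N/(S\PP))/N
      [3,4] "a" : N
    [4,6] S\PP   <B
      [4,5] "gave" : (N\NP)\PP
      [5,6] "built" : S\(N\NP)

YES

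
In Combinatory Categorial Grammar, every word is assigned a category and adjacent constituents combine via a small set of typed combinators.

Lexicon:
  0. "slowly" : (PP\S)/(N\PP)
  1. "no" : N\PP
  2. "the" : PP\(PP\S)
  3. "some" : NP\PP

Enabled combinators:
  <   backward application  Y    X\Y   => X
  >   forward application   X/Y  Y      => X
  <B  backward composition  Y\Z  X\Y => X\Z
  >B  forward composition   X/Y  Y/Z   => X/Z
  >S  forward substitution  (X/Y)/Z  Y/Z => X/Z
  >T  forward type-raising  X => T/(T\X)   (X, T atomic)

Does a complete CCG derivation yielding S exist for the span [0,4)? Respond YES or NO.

NO

(PP\S)/(N\PP) N\PP PP\(PP\S) NP\PP
CKY chart[0,4] = {N/(N\NP), NP, NP/(NP\NP), PP/(PP\NP), S/(S\NP)}; S ∉ chart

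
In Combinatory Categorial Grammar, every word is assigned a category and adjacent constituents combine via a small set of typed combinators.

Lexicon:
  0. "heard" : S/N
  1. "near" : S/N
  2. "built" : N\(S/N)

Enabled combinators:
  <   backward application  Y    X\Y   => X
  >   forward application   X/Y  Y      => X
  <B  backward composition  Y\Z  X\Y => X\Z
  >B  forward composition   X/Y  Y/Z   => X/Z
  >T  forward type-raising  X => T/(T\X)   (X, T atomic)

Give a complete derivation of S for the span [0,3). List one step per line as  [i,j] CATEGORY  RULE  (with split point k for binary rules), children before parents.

[0,1] S/N  lex  "heard"
[1,2] S/N  lex  "near"
[2,3] N\(S/N)  lex  "built"
[1,3] N  <  k=2
[0,3] S  >  k=1

[0,3] S   >
  [0,1] "heard" : S/N
  [1,3] N   <
    [1,2] "near" : S/N
    [2,3] "built" : N\(S/N)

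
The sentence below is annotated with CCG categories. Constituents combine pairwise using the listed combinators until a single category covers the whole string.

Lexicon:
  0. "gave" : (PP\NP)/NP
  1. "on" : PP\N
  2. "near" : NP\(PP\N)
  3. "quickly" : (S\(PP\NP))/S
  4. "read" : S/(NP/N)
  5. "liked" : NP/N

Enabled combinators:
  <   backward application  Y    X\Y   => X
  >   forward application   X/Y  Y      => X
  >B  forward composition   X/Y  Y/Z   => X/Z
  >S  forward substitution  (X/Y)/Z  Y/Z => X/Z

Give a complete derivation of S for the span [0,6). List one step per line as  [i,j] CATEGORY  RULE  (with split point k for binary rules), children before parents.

[0,6] S   <
  [0,3] PP\NP   >
    [0,1] "gave" : (PP\NP)/NP
    [1,3] NP   <
      [1,2] "on" : PP\N
      [2,3] "near" : NP\(PP\N)
  [3,6] S\(PP\NP)   >
    [3,4] "quickly" : (S\(PP\NP))/S
    [4,6] S   >
      [4,5] "read" : S/(NP/N)
      [5,6] "liked" : NP/N

[0,1] (PP\NP)/NP  lex  "gave"
[1,2] PP\N  lex  "on"
[2,3] NP\(PP\N)  lex  "near"
[1,3] NP  <  k=2
[0,3] PP\NP  >  k=1
[3,4] (S\(PP\NP))/S  lex  "quickly"
[4,5] S/(NP/N)  lex  "read"
[5,6] NP/N  lex  "liked"
[4,6] S  >  k=5
[3,6] S\(PP\NP)  >  k=4
[0,6] S  <  k=3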